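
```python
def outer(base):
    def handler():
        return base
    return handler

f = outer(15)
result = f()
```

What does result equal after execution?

Step 1: outer(15) creates closure capturing base = 15.
Step 2: f() returns the captured base = 15.
Step 3: result = 15

The answer is 15.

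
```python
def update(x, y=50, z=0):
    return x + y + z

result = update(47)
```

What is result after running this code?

Step 1: update(47) uses defaults y = 50, z = 0.
Step 2: Returns 47 + 50 + 0 = 97.
Step 3: result = 97

The answer is 97.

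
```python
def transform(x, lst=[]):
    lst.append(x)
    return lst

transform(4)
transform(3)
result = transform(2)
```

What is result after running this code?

Step 1: Mutable default argument gotcha! The list [] is created once.
Step 2: Each call appends to the SAME list: [4], [4, 3], [4, 3, 2].
Step 3: result = [4, 3, 2]

The answer is [4, 3, 2].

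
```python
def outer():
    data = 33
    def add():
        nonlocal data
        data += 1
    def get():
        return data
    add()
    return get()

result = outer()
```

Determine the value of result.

Step 1: data = 33. add() modifies it via nonlocal, get() reads it.
Step 2: add() makes data = 33 + 1 = 34.
Step 3: get() returns 34. result = 34

The answer is 34.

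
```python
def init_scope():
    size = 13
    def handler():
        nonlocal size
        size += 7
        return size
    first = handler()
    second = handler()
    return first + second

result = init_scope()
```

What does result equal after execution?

Step 1: size starts at 13.
Step 2: First call: size = 13 + 7 = 20, returns 20.
Step 3: Second call: size = 20 + 7 = 27, returns 27.
Step 4: result = 20 + 27 = 47

The answer is 47.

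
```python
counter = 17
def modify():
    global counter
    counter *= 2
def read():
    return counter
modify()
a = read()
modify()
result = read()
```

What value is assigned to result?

Step 1: counter = 17.
Step 2: First modify(): counter = 17 * 2 = 34.
Step 3: Second modify(): counter = 34 * 2 = 68.
Step 4: read() returns 68

The answer is 68.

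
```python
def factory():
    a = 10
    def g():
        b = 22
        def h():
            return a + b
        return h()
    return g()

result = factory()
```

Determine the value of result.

Step 1: factory() defines a = 10. g() defines b = 22.
Step 2: h() accesses both from enclosing scopes: a = 10, b = 22.
Step 3: result = 10 + 22 = 32

The answer is 32.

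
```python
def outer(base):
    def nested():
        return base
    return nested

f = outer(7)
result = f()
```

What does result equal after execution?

Step 1: outer(7) creates closure capturing base = 7.
Step 2: f() returns the captured base = 7.
Step 3: result = 7

The answer is 7.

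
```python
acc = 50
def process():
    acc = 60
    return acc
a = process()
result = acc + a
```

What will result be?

Step 1: Global acc = 50. process() returns local acc = 60.
Step 2: a = 60. Global acc still = 50.
Step 3: result = 50 + 60 = 110

The answer is 110.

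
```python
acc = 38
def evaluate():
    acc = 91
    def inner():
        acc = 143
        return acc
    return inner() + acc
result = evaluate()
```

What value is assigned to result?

Step 1: evaluate() has local acc = 91. inner() has local acc = 143.
Step 2: inner() returns its local acc = 143.
Step 3: evaluate() returns 143 + its own acc (91) = 234

The answer is 234.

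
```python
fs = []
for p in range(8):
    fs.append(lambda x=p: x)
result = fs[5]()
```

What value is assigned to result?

Step 1: Default argument x=p captures p's value at each iteration.
Step 2: fs[5] captured x = 5 when p was 5.
Step 3: result = 5

The answer is 5.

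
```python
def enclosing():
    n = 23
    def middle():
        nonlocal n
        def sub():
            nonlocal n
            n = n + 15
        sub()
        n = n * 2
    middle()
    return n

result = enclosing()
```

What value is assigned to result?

Step 1: n = 23.
Step 2: sub() adds 15: n = 23 + 15 = 38.
Step 3: middle() doubles: n = 38 * 2 = 76.
Step 4: result = 76

The answer is 76.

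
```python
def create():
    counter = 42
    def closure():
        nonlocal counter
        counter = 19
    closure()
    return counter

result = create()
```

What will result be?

Step 1: create() sets counter = 42.
Step 2: closure() uses nonlocal to reassign counter = 19.
Step 3: result = 19

The answer is 19.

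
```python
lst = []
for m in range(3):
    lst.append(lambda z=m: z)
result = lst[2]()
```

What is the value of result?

Step 1: Default argument z=m captures m's value at each iteration.
Step 2: lst[2] captured z = 2 when m was 2.
Step 3: result = 2

The answer is 2.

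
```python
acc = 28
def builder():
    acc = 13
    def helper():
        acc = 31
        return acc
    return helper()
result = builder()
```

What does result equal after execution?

Step 1: Three scopes define acc: global (28), builder (13), helper (31).
Step 2: helper() has its own local acc = 31, which shadows both enclosing and global.
Step 3: result = 31 (local wins in LEGB)

The answer is 31.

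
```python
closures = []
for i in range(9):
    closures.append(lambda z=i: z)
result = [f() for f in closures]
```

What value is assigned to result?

Step 1: Default arg z=i captures i at each iteration.
Step 2: Each lambda has its own default: 0, 1, ..., 8.
Step 3: result = [0, 1, 2, 3, 4, 5, 6, 7, 8]

The answer is [0, 1, 2, 3, 4, 5, 6, 7, 8].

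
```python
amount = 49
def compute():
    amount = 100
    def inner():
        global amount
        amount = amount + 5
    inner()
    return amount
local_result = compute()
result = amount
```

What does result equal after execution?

Step 1: Global amount = 49. compute() creates local amount = 100.
Step 2: inner() declares global amount and adds 5: global amount = 49 + 5 = 54.
Step 3: compute() returns its local amount = 100 (unaffected by inner).
Step 4: result = global amount = 54

The answer is 54.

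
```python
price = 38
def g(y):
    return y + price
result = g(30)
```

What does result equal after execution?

Step 1: price = 38 is defined globally.
Step 2: g(30) uses parameter y = 30 and looks up price from global scope = 38.
Step 3: result = 30 + 38 = 68

The answer is 68.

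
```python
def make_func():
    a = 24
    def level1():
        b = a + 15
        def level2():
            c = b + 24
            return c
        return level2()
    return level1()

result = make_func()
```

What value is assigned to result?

Step 1: a = 24. b = a + 15 = 39.
Step 2: c = b + 24 = 39 + 24 = 63.
Step 3: result = 63

The answer is 63.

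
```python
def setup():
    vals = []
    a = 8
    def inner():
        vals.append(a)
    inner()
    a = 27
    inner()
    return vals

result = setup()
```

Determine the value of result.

Step 1: a = 8. inner() appends current a to vals.
Step 2: First inner(): appends 8. Then a = 27.
Step 3: Second inner(): appends 27 (closure sees updated a). result = [8, 27]

The answer is [8, 27].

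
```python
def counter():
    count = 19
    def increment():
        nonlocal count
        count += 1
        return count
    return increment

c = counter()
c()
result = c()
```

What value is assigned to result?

Step 1: counter() creates closure with count = 19.
Step 2: Each c() call increments count via nonlocal. After 2 calls: 19 + 2 = 21.
Step 3: result = 21

The answer is 21.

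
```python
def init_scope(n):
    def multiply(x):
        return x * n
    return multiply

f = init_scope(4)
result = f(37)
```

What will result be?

Step 1: init_scope(4) returns multiply closure with n = 4.
Step 2: f(37) computes 37 * 4 = 148.
Step 3: result = 148

The answer is 148.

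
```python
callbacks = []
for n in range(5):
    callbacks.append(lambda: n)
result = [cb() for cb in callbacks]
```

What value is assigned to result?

Step 1: All 5 lambdas share the same variable n.
Step 2: After the loop, n = 4.
Step 3: Each call returns 4. result = [4, 4, 4, 4, 4]

The answer is [4, 4, 4, 4, 4].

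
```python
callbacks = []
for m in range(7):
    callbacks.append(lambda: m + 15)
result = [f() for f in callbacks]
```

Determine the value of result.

Step 1: All lambdas capture m by reference. After the loop, m = 6.
Step 2: Each call returns 6 + 15 = 21.
Step 3: result = [21, 21, 21, 21, 21, 21, 21]

The answer is [21, 21, 21, 21, 21, 21, 21].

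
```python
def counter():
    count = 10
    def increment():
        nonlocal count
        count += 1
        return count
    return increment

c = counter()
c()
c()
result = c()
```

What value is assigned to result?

Step 1: counter() creates closure with count = 10.
Step 2: Each c() call increments count via nonlocal. After 3 calls: 10 + 3 = 13.
Step 3: result = 13

The answer is 13.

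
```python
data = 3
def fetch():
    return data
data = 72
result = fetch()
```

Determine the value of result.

Step 1: data is first set to 3, then reassigned to 72.
Step 2: fetch() is called after the reassignment, so it looks up the current global data = 72.
Step 3: result = 72

The answer is 72.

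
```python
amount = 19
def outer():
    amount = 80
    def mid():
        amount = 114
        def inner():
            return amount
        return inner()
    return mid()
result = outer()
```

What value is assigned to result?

Step 1: Three levels of shadowing: global 19, outer 80, mid 114.
Step 2: inner() finds amount = 114 in enclosing mid() scope.
Step 3: result = 114

The answer is 114.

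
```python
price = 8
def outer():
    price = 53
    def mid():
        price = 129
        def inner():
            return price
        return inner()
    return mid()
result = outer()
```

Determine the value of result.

Step 1: Three levels of shadowing: global 8, outer 53, mid 129.
Step 2: inner() finds price = 129 in enclosing mid() scope.
Step 3: result = 129

The answer is 129.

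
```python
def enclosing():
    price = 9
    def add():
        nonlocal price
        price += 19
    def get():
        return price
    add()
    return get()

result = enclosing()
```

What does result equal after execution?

Step 1: price = 9. add() modifies it via nonlocal, get() reads it.
Step 2: add() makes price = 9 + 19 = 28.
Step 3: get() returns 28. result = 28

The answer is 28.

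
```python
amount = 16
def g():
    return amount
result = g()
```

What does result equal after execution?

Step 1: amount = 16 is defined in the global scope.
Step 2: g() looks up amount. No local amount exists, so Python checks the global scope via LEGB rule and finds amount = 16.
Step 3: result = 16

The answer is 16.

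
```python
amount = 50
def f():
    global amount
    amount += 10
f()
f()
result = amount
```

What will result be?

Step 1: amount = 50.
Step 2: First f(): amount = 50 + 10 = 60.
Step 3: Second f(): amount = 60 + 10 = 70. result = 70

The answer is 70.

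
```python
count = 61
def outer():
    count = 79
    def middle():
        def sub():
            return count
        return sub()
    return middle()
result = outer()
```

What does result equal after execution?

Step 1: outer() defines count = 79. middle() and sub() have no local count.
Step 2: sub() checks local (none), enclosing middle() (none), enclosing outer() and finds count = 79.
Step 3: result = 79

The answer is 79.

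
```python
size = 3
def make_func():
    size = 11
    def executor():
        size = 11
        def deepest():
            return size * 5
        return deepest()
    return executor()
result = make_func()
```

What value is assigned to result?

Step 1: deepest() looks up size through LEGB: not local, finds size = 11 in enclosing executor().
Step 2: Returns 11 * 5 = 55.
Step 3: result = 55

The answer is 55.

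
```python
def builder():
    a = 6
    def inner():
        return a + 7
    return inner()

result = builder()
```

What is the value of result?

Step 1: builder() defines a = 6.
Step 2: inner() reads a = 6 from enclosing scope, returns 6 + 7 = 13.
Step 3: result = 13

The answer is 13.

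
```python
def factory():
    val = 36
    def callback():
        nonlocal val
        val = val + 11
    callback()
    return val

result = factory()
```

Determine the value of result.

Step 1: factory() sets val = 36.
Step 2: callback() uses nonlocal to modify val in factory's scope: val = 36 + 11 = 47.
Step 3: factory() returns the modified val = 47

The answer is 47.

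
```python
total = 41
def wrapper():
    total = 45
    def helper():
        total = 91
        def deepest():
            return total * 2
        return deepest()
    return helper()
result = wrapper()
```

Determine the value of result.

Step 1: deepest() looks up total through LEGB: not local, finds total = 91 in enclosing helper().
Step 2: Returns 91 * 2 = 182.
Step 3: result = 182

The answer is 182.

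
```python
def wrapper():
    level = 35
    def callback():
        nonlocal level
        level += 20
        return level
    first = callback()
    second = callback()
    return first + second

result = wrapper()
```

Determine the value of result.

Step 1: level starts at 35.
Step 2: First call: level = 35 + 20 = 55, returns 55.
Step 3: Second call: level = 55 + 20 = 75, returns 75.
Step 4: result = 55 + 75 = 130

The answer is 130.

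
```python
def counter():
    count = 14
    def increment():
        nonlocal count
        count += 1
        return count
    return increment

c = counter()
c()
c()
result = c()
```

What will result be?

Step 1: counter() creates closure with count = 14.
Step 2: Each c() call increments count via nonlocal. After 3 calls: 14 + 3 = 17.
Step 3: result = 17

The answer is 17.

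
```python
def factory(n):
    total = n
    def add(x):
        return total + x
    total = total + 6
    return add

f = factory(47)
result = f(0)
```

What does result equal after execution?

Step 1: factory(47) sets total = 47, then total = 47 + 6 = 53.
Step 2: Closures capture by reference, so add sees total = 53.
Step 3: f(0) returns 53 + 0 = 53

The answer is 53.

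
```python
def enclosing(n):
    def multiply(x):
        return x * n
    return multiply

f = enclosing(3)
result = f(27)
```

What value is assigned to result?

Step 1: enclosing(3) returns multiply closure with n = 3.
Step 2: f(27) computes 27 * 3 = 81.
Step 3: result = 81

The answer is 81.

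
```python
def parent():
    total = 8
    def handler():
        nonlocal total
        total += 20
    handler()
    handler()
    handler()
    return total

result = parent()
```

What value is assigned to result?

Step 1: total starts at 8.
Step 2: handler() is called 3 times, each adding 20.
Step 3: total = 8 + 20 * 3 = 68

The answer is 68.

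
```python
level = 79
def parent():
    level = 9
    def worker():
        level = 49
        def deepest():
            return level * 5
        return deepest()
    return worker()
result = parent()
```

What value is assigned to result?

Step 1: deepest() looks up level through LEGB: not local, finds level = 49 in enclosing worker().
Step 2: Returns 49 * 5 = 245.
Step 3: result = 245

The answer is 245.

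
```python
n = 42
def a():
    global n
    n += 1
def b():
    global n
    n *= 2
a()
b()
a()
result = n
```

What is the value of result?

Step 1: n = 42.
Step 2: a(): n = 42 + 1 = 43.
Step 3: b(): n = 43 * 2 = 86.
Step 4: a(): n = 86 + 1 = 87

The answer is 87.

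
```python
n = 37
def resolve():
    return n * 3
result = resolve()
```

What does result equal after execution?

Step 1: n = 37 is defined globally.
Step 2: resolve() looks up n from global scope = 37, then computes 37 * 3 = 111.
Step 3: result = 111

The answer is 111.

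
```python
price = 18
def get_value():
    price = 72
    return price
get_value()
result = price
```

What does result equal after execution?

Step 1: price = 18 globally.
Step 2: get_value() creates a LOCAL price = 72 (no global keyword!).
Step 3: The global price is unchanged. result = 18

The answer is 18.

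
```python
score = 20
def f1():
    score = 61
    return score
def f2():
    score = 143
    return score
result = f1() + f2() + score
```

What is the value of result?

Step 1: Each function shadows global score with its own local.
Step 2: f1() returns 61, f2() returns 143.
Step 3: Global score = 20 is unchanged. result = 61 + 143 + 20 = 224

The answer is 224.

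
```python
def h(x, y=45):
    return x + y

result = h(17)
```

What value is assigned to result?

Step 1: h(17) uses default y = 45.
Step 2: Returns 17 + 45 = 62.
Step 3: result = 62

The answer is 62.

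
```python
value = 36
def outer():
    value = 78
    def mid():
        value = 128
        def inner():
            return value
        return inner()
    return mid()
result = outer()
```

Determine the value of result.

Step 1: Three levels of shadowing: global 36, outer 78, mid 128.
Step 2: inner() finds value = 128 in enclosing mid() scope.
Step 3: result = 128

The answer is 128.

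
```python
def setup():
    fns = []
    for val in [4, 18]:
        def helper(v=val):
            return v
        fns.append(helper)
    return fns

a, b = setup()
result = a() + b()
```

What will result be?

Step 1: Default argument v=val captures val at each iteration.
Step 2: a() returns 4 (captured at first iteration), b() returns 18 (captured at second).
Step 3: result = 4 + 18 = 22

The answer is 22.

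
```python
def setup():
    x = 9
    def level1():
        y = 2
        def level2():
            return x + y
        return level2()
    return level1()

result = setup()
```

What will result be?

Step 1: x = 9 in setup. y = 2 in level1.
Step 2: level2() reads x = 9 and y = 2 from enclosing scopes.
Step 3: result = 9 + 2 = 11

The answer is 11.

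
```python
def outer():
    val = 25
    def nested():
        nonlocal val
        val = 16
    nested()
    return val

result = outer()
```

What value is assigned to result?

Step 1: outer() sets val = 25.
Step 2: nested() uses nonlocal to reassign val = 16.
Step 3: result = 16

The answer is 16.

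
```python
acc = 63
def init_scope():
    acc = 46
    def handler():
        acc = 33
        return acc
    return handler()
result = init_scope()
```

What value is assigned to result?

Step 1: Three scopes define acc: global (63), init_scope (46), handler (33).
Step 2: handler() has its own local acc = 33, which shadows both enclosing and global.
Step 3: result = 33 (local wins in LEGB)

The answer is 33.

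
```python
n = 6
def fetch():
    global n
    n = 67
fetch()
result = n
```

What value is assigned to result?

Step 1: n = 6 globally.
Step 2: fetch() declares global n and sets it to 67.
Step 3: After fetch(), global n = 67. result = 67

The answer is 67.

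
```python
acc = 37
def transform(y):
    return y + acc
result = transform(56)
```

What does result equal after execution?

Step 1: acc = 37 is defined globally.
Step 2: transform(56) uses parameter y = 56 and looks up acc from global scope = 37.
Step 3: result = 56 + 37 = 93

The answer is 93.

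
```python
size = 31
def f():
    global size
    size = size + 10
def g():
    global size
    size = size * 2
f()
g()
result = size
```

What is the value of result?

Step 1: size = 31.
Step 2: f() adds 10: size = 31 + 10 = 41.
Step 3: g() doubles: size = 41 * 2 = 82.
Step 4: result = 82

The answer is 82.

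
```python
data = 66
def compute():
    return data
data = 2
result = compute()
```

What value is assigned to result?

Step 1: data is first set to 66, then reassigned to 2.
Step 2: compute() is called after the reassignment, so it looks up the current global data = 2.
Step 3: result = 2

The answer is 2.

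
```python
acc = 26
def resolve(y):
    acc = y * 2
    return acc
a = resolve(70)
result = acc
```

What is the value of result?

Step 1: Global acc = 26.
Step 2: resolve(70) creates local acc = 70 * 2 = 140.
Step 3: Global acc unchanged because no global keyword. result = 26

The answer is 26.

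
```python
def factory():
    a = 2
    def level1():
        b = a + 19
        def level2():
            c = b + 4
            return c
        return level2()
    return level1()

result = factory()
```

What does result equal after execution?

Step 1: a = 2. b = a + 19 = 21.
Step 2: c = b + 4 = 21 + 4 = 25.
Step 3: result = 25

The answer is 25.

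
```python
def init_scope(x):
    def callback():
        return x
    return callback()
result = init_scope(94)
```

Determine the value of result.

Step 1: init_scope(94) binds parameter x = 94.
Step 2: callback() looks up x in enclosing scope and finds the parameter x = 94.
Step 3: result = 94

The answer is 94.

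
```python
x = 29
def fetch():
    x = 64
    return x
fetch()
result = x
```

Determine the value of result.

Step 1: x = 29 globally.
Step 2: fetch() creates a LOCAL x = 64 (no global keyword!).
Step 3: The global x is unchanged. result = 29

The answer is 29.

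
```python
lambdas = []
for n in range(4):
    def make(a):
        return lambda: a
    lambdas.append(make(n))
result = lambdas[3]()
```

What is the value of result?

Step 1: make(n) creates a new scope capturing a = n at call time.
Step 2: lambdas[3] = make(3), so its lambda captures a = 3.
Step 3: result = 3 (closure factory fixes late binding)

The answer is 3.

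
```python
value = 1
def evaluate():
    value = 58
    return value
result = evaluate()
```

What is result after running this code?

Step 1: Global value = 1.
Step 2: evaluate() creates local value = 58, shadowing the global.
Step 3: Returns local value = 58. result = 58

The answer is 58.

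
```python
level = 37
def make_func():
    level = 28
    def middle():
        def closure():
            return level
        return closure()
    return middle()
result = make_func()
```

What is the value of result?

Step 1: make_func() defines level = 28. middle() and closure() have no local level.
Step 2: closure() checks local (none), enclosing middle() (none), enclosing make_func() and finds level = 28.
Step 3: result = 28

The answer is 28.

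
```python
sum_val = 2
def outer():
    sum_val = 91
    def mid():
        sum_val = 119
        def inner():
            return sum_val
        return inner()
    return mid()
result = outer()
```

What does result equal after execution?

Step 1: Three levels of shadowing: global 2, outer 91, mid 119.
Step 2: inner() finds sum_val = 119 in enclosing mid() scope.
Step 3: result = 119

The answer is 119.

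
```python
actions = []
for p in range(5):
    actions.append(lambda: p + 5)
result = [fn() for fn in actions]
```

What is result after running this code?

Step 1: All lambdas capture p by reference. After the loop, p = 4.
Step 2: Each call returns 4 + 5 = 9.
Step 3: result = [9, 9, 9, 9, 9]

The answer is [9, 9, 9, 9, 9].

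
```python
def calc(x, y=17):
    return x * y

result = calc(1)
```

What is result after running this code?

Step 1: calc(1) uses default y = 17.
Step 2: Returns 1 * 17 = 17.
Step 3: result = 17

The answer is 17.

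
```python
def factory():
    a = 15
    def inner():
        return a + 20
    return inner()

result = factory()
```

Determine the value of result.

Step 1: factory() defines a = 15.
Step 2: inner() reads a = 15 from enclosing scope, returns 15 + 20 = 35.
Step 3: result = 35

The answer is 35.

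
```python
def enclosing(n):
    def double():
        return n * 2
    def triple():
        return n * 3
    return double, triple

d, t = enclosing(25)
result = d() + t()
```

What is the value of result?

Step 1: Both closures capture the same n = 25.
Step 2: d() = 25 * 2 = 50, t() = 25 * 3 = 75.
Step 3: result = 50 + 75 = 125

The answer is 125.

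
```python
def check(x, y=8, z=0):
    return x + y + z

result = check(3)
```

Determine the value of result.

Step 1: check(3) uses defaults y = 8, z = 0.
Step 2: Returns 3 + 8 + 0 = 11.
Step 3: result = 11

The answer is 11.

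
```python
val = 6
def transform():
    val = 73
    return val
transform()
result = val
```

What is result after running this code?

Step 1: Global val = 6.
Step 2: transform() creates local val = 73 (shadow, not modification).
Step 3: After transform() returns, global val is unchanged. result = 6

The answer is 6.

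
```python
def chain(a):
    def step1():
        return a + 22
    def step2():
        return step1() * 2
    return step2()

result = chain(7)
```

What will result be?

Step 1: chain(7) captures a = 7.
Step 2: step2() calls step1() which returns 7 + 22 = 29.
Step 3: step2() returns 29 * 2 = 58

The answer is 58.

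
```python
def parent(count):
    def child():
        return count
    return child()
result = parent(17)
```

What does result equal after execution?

Step 1: parent(17) binds parameter count = 17.
Step 2: child() looks up count in enclosing scope and finds the parameter count = 17.
Step 3: result = 17

The answer is 17.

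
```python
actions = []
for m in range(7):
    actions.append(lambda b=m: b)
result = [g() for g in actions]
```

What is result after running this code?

Step 1: Default arg b=m captures m at each iteration.
Step 2: Each lambda has its own default: 0, 1, ..., 6.
Step 3: result = [0, 1, 2, 3, 4, 5, 6]

The answer is [0, 1, 2, 3, 4, 5, 6].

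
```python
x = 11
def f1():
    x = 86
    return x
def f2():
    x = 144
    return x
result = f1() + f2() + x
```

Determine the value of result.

Step 1: Each function shadows global x with its own local.
Step 2: f1() returns 86, f2() returns 144.
Step 3: Global x = 11 is unchanged. result = 86 + 144 + 11 = 241

The answer is 241.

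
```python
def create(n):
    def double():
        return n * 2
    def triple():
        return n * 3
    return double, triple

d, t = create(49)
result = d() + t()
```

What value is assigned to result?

Step 1: Both closures capture the same n = 49.
Step 2: d() = 49 * 2 = 98, t() = 49 * 3 = 147.
Step 3: result = 98 + 147 = 245

The answer is 245.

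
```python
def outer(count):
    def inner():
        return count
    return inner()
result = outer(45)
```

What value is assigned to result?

Step 1: outer(45) binds parameter count = 45.
Step 2: inner() looks up count in enclosing scope and finds the parameter count = 45.
Step 3: result = 45

The answer is 45.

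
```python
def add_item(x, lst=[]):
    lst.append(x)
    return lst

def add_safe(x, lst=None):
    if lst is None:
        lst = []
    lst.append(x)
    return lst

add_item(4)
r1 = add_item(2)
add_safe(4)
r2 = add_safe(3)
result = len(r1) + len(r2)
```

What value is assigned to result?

Step 1: add_item shares mutable default: after 2 calls, lst = [4, 2], len = 2.
Step 2: add_safe creates fresh list each time: r2 = [3], len = 1.
Step 3: result = 2 + 1 = 3

The answer is 3.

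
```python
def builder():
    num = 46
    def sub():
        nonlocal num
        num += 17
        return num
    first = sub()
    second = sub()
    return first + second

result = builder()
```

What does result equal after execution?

Step 1: num starts at 46.
Step 2: First call: num = 46 + 17 = 63, returns 63.
Step 3: Second call: num = 63 + 17 = 80, returns 80.
Step 4: result = 63 + 80 = 143

The answer is 143.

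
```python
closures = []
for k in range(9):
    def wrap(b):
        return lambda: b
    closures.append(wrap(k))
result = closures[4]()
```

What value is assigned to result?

Step 1: wrap(k) creates a new scope capturing b = k at call time.
Step 2: closures[4] = wrap(4), so its lambda captures b = 4.
Step 3: result = 4 (closure factory fixes late binding)

The answer is 4.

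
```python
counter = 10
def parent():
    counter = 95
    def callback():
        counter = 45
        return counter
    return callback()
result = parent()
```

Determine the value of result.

Step 1: Three scopes define counter: global (10), parent (95), callback (45).
Step 2: callback() has its own local counter = 45, which shadows both enclosing and global.
Step 3: result = 45 (local wins in LEGB)

The answer is 45.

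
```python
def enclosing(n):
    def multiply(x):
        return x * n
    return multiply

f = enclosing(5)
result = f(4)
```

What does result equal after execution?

Step 1: enclosing(5) returns multiply closure with n = 5.
Step 2: f(4) computes 4 * 5 = 20.
Step 3: result = 20

The answer is 20.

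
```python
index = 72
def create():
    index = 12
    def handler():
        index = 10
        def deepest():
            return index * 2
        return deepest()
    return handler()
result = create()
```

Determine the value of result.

Step 1: deepest() looks up index through LEGB: not local, finds index = 10 in enclosing handler().
Step 2: Returns 10 * 2 = 20.
Step 3: result = 20

The answer is 20.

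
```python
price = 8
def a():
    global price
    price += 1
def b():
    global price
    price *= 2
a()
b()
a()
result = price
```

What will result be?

Step 1: price = 8.
Step 2: a(): price = 8 + 1 = 9.
Step 3: b(): price = 9 * 2 = 18.
Step 4: a(): price = 18 + 1 = 19

The answer is 19.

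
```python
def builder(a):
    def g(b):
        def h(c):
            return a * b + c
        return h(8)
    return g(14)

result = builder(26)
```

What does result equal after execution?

Step 1: a = 26, b = 14, c = 8.
Step 2: h() computes a * b + c = 26 * 14 + 8 = 372.
Step 3: result = 372

The answer is 372.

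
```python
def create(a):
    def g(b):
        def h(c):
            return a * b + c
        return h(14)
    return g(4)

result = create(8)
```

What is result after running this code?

Step 1: a = 8, b = 4, c = 14.
Step 2: h() computes a * b + c = 8 * 4 + 14 = 46.
Step 3: result = 46

The answer is 46.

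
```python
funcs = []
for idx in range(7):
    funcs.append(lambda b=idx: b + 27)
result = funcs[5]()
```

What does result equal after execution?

Step 1: Default argument b=idx captures idx's value at definition time.
Step 2: funcs[5] was defined when idx = 5, so b defaults to 5.
Step 3: result = 5 + 27 = 32 (default arg fixes the late binding issue)

The answer is 32.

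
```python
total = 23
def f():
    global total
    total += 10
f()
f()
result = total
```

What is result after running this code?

Step 1: total = 23.
Step 2: First f(): total = 23 + 10 = 33.
Step 3: Second f(): total = 33 + 10 = 43. result = 43

The answer is 43.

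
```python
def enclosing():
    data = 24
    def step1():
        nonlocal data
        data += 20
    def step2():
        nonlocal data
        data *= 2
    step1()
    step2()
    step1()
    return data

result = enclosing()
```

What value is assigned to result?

Step 1: data = 24.
Step 2: step1(): data = 24 + 20 = 44.
Step 3: step2(): data = 44 * 2 = 88.
Step 4: step1(): data = 88 + 20 = 108. result = 108

The answer is 108.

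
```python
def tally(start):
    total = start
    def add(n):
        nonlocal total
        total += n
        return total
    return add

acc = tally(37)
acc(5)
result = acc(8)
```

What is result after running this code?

Step 1: tally(37) creates closure with total = 37.
Step 2: First acc(5): total = 37 + 5 = 42.
Step 3: Second acc(8): total = 42 + 8 = 50. result = 50

The answer is 50.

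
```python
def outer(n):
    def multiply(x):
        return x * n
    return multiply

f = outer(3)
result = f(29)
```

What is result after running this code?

Step 1: outer(3) returns multiply closure with n = 3.
Step 2: f(29) computes 29 * 3 = 87.
Step 3: result = 87

The answer is 87.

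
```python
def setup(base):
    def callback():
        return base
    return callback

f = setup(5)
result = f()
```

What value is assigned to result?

Step 1: setup(5) creates closure capturing base = 5.
Step 2: f() returns the captured base = 5.
Step 3: result = 5

The answer is 5.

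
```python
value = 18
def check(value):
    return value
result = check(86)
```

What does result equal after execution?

Step 1: Global value = 18.
Step 2: check(86) takes parameter value = 86, which shadows the global.
Step 3: result = 86

The answer is 86.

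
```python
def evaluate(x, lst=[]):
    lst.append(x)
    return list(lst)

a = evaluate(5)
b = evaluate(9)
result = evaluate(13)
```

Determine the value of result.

Step 1: Default list is shared. list() creates copies for return values.
Step 2: Internal list grows: [5] -> [5, 9] -> [5, 9, 13].
Step 3: result = [5, 9, 13]

The answer is [5, 9, 13].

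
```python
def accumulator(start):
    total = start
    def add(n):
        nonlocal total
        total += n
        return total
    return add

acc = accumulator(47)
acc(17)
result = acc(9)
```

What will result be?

Step 1: accumulator(47) creates closure with total = 47.
Step 2: First acc(17): total = 47 + 17 = 64.
Step 3: Second acc(9): total = 64 + 9 = 73. result = 73

The answer is 73.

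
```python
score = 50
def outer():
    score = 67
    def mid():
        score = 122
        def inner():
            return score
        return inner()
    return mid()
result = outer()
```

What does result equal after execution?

Step 1: Three levels of shadowing: global 50, outer 67, mid 122.
Step 2: inner() finds score = 122 in enclosing mid() scope.
Step 3: result = 122

The answer is 122.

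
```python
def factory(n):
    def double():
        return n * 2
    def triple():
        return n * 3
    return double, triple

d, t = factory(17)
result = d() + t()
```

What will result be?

Step 1: Both closures capture the same n = 17.
Step 2: d() = 17 * 2 = 34, t() = 17 * 3 = 51.
Step 3: result = 34 + 51 = 85

The answer is 85.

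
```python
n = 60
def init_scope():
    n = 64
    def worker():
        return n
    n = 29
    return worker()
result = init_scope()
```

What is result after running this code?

Step 1: init_scope() sets n = 64, then later n = 29.
Step 2: worker() is called after n is reassigned to 29. Closures capture variables by reference, not by value.
Step 3: result = 29

The answer is 29.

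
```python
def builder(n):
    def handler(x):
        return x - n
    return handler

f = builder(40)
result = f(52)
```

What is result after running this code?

Step 1: builder(40) creates a closure capturing n = 40.
Step 2: f(52) computes 52 - 40 = 12.
Step 3: result = 12

The answer is 12.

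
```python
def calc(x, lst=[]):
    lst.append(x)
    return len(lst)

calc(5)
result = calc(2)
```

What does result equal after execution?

Step 1: Mutable default list persists between calls.
Step 2: First call: lst = [5], len = 1. Second call: lst = [5, 2], len = 2.
Step 3: result = 2

The answer is 2.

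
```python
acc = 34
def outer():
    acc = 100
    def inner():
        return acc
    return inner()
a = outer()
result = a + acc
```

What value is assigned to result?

Step 1: outer() has local acc = 100. inner() reads from enclosing.
Step 2: outer() returns 100. Global acc = 34 unchanged.
Step 3: result = 100 + 34 = 134

The answer is 134.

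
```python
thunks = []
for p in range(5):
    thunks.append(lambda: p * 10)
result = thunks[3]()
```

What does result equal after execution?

Step 1: All lambdas reference the same variable p (late binding).
Step 2: After the loop, p = 4. Every lambda returns p * 10.
Step 3: thunks[3]() = 4 * 10 = 40

The answer is 40.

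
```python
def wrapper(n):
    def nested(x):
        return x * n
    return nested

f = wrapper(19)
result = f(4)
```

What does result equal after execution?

Step 1: wrapper(19) creates a closure capturing n = 19.
Step 2: f(4) computes 4 * 19 = 76.
Step 3: result = 76

The answer is 76.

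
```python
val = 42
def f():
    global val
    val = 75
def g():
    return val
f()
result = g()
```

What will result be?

Step 1: val = 42.
Step 2: f() sets global val = 75.
Step 3: g() reads global val = 75. result = 75

The answer is 75.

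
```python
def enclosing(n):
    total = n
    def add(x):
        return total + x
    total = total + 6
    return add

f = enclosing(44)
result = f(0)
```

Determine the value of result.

Step 1: enclosing(44) sets total = 44, then total = 44 + 6 = 50.
Step 2: Closures capture by reference, so add sees total = 50.
Step 3: f(0) returns 50 + 0 = 50

The answer is 50.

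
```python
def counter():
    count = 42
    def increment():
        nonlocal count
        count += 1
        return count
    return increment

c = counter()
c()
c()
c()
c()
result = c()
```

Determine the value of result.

Step 1: counter() creates closure with count = 42.
Step 2: Each c() call increments count via nonlocal. After 5 calls: 42 + 5 = 47.
Step 3: result = 47

The answer is 47.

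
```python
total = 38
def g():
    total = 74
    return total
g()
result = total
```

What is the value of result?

Step 1: Global total = 38.
Step 2: g() creates local total = 74 (shadow, not modification).
Step 3: After g() returns, global total is unchanged. result = 38

The answer is 38.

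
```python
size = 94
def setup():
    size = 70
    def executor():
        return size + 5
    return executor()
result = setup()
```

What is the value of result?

Step 1: setup() shadows global size with size = 70.
Step 2: executor() finds size = 70 in enclosing scope, computes 70 + 5 = 75.
Step 3: result = 75

The answer is 75.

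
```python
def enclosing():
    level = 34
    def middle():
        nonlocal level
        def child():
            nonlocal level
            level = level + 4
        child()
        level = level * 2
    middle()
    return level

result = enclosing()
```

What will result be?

Step 1: level = 34.
Step 2: child() adds 4: level = 34 + 4 = 38.
Step 3: middle() doubles: level = 38 * 2 = 76.
Step 4: result = 76

The answer is 76.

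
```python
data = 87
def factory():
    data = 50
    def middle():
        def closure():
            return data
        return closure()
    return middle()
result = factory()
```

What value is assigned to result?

Step 1: factory() defines data = 50. middle() and closure() have no local data.
Step 2: closure() checks local (none), enclosing middle() (none), enclosing factory() and finds data = 50.
Step 3: result = 50

The answer is 50.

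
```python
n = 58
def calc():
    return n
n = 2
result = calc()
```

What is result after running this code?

Step 1: n is first set to 58, then reassigned to 2.
Step 2: calc() is called after the reassignment, so it looks up the current global n = 2.
Step 3: result = 2

The answer is 2.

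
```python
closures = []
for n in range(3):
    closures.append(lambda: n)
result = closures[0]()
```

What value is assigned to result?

Step 1: The loop creates 3 lambdas, all referencing the same variable n.
Step 2: After the loop, n = 2 (final value).
Step 3: closures[0]() looks up n at call time and finds 2. This is the late binding gotcha. result = 2

The answer is 2.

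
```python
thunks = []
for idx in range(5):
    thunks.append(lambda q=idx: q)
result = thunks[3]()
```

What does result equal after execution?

Step 1: Default argument q=idx captures idx's value at each iteration.
Step 2: thunks[3] captured q = 3 when idx was 3.
Step 3: result = 3

The answer is 3.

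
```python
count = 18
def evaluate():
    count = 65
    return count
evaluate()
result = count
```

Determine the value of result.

Step 1: count = 18 globally.
Step 2: evaluate() creates a LOCAL count = 65 (no global keyword!).
Step 3: The global count is unchanged. result = 18

The answer is 18.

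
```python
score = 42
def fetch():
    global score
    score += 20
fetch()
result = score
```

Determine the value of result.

Step 1: score = 42 globally.
Step 2: fetch() modifies global score: score += 20 = 62.
Step 3: result = 62

The answer is 62.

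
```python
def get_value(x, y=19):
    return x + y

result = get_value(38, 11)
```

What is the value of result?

Step 1: get_value(38, 11) overrides default y with 11.
Step 2: Returns 38 + 11 = 49.
Step 3: result = 49

The answer is 49.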